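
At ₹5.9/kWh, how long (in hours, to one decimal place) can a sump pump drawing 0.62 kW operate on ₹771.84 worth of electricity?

Energy available = ₹771.84 ÷ ₹5.9/kWh = 130.8203 kWh
Hours = 130.8203 kWh ÷ 0.62 kW = 211.0 h

211.0 h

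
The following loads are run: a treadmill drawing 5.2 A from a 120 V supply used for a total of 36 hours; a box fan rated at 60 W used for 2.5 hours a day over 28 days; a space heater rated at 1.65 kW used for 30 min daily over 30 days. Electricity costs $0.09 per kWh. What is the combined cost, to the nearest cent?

treadmill: Power = 5.2 A × 120 V = 624 W = 0.624 kW
treadmill: 0.624 kW × 36 h = 22.464 kWh
box fan: Runtime = 2.5 h/day × 28 days = 70 h
box fan: 0.06 kW × 70 h = 4.2 kWh
space heater: Runtime = 30 min × 30 = 900 min = 15 h
space heater: 1.65 kW × 15 h = 24.75 kWh
Total energy = 51.414 kWh
Cost = 51.414 × $0.09 = $4.63

$4.63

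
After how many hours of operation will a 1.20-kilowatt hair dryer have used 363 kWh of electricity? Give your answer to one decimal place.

302.5 h

Hours = 363 kWh ÷ 1.2 kW = 302.5 h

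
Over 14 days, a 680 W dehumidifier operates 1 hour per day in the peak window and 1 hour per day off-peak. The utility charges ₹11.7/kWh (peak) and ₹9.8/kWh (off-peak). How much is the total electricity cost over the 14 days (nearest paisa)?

Peak energy = 0.68 kW × 1 h × 14 = 9.52 kWh
Off-peak energy = 0.68 kW × 1 h × 14 = 9.52 kWh
Cost = 9.52 × ₹11.7 + 9.52 × ₹9.8 = ₹111.384 + ₹93.296 = ₹204.68

₹204.68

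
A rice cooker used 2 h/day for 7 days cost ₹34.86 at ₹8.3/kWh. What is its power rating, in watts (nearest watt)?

300 W

Energy = ₹34.86 ÷ ₹8.3/kWh = 4.2 kWh
Runtime = 2 h/day × 7 days = 14 h
Power = 4.2 kWh ÷ 14 h = 0.3 kW = 300 W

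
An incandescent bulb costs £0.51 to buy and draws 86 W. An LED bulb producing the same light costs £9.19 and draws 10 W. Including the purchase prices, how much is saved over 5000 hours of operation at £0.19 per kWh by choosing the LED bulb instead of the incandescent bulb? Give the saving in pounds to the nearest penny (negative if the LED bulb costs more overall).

£63.52

incandescent bulb: £0.51 + (86/1000) kW × 5000 h × £0.19 = £0.51 + £81.7 = £82.21
LED bulb: £9.19 + (10/1000) kW × 5000 h × £0.19 = £9.19 + £9.5 = £18.69
Saving = £82.21 − £18.69 = £63.52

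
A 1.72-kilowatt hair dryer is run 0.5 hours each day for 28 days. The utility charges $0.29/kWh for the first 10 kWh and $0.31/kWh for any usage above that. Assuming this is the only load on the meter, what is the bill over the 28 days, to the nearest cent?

Runtime = 0.5 h/day × 28 days = 14 h
Energy = 1.72 kW × 14 h = 24.08 kWh
Tier 1 (0–10 kWh): 10 × $0.29 = $2.9
Above 10 kWh: 14.08 × $0.31 = $4.3648
Bill = $7.26

$7.26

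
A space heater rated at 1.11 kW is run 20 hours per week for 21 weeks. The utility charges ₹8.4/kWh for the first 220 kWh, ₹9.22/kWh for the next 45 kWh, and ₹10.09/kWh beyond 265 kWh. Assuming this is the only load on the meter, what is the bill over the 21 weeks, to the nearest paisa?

₹4293.01

Runtime = 20 h/week × 21 weeks = 420 h
Energy = 1.11 kW × 420 h = 466.2 kWh
Tier 1 (0–220 kWh): 220 × ₹8.4 = ₹1848
Tier 2 (220–265 kWh): 45 × ₹9.22 = ₹414.9
Above 265 kWh: 201.2 × ₹10.09 = ₹2030.108
Bill = ₹4293.01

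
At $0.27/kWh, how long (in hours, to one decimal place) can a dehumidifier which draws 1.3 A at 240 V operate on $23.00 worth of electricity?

273.0 h

Power = 1.3 A × 240 V = 312 W = 0.312 kW
Energy available = $23.00 ÷ $0.27/kWh = 85.1852 kWh
Hours = 85.1852 kWh ÷ 0.312 kW = 273.0 h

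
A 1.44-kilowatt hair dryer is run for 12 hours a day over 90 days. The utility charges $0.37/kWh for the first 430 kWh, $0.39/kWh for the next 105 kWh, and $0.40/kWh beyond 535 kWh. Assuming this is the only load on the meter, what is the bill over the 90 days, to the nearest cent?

Runtime = 12 h/day × 90 days = 1080 h
Energy = 1.44 kW × 1080 h = 1555.2 kWh
Tier 1 (0–430 kWh): 430 × $0.37 = $159.1
Tier 2 (430–535 kWh): 105 × $0.39 = $40.95
Above 535 kWh: 1020.2 × $0.40 = $408.08
Bill = $608.13

$608.13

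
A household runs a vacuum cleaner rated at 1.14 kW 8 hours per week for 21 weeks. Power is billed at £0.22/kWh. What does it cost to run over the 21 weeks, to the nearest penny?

£42.13

Runtime = 8 h/week × 21 weeks = 168 h
Energy = 1.14 kW × 168 h = 191.52 kWh
Cost = 191.52 kWh × £0.22/kWh = £42.13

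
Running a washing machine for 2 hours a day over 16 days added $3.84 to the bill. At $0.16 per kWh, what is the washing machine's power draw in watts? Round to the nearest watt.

750 W

Energy = $3.84 ÷ $0.16/kWh = 24 kWh
Runtime = 2 h/day × 16 days = 32 h
Power = 24 kWh ÷ 32 h = 0.75 kW = 750 W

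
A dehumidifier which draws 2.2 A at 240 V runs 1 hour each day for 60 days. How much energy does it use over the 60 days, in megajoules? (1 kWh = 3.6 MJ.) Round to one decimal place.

114.0 MJ

Power = 2.2 A × 240 V = 528 W = 0.528 kW
Runtime = 1 h/day × 60 days = 60 h
Energy = 0.528 kW × 60 h = 31.68 kWh
= 31.68 × 3.6 MJ = 114.0 MJ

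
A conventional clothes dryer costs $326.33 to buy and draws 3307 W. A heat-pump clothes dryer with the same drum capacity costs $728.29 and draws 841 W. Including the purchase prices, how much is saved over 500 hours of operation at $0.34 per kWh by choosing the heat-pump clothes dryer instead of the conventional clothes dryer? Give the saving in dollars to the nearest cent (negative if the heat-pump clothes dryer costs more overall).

$17.26

conventional clothes dryer: $326.33 + (3307/1000) kW × 500 h × $0.34 = $326.33 + $562.19 = $888.52
heat-pump clothes dryer: $728.29 + (841/1000) kW × 500 h × $0.34 = $728.29 + $142.97 = $871.26
Saving = $888.52 − $871.26 = $17.26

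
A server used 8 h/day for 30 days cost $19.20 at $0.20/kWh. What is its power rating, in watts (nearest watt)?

400 W

Energy = $19.20 ÷ $0.20/kWh = 96 kWh
Runtime = 8 h/day × 30 days = 240 h
Power = 96 kWh ÷ 240 h = 0.4 kW = 400 W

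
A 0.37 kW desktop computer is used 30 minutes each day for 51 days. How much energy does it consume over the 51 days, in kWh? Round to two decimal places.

Runtime = 30 min × 51 = 1530 min = 25.5 h
Energy = 0.37 kW × 25.5 h = 9.435 kWh ≈ 9.44 kWh

9.44 kWh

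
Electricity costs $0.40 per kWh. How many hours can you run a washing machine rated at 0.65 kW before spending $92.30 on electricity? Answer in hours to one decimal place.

Energy available = $92.30 ÷ $0.40/kWh = 230.75 kWh
Hours = 230.75 kWh ÷ 0.65 kW = 355.0 h

355.0 h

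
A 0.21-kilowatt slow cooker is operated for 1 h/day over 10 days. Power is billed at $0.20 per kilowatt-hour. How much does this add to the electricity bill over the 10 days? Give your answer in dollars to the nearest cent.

Runtime = 1 h/day × 10 days = 10 h
Energy = 0.21 kW × 10 h = 2.1 kWh
Cost = 2.1 kWh × $0.20/kWh = $0.42

$0.42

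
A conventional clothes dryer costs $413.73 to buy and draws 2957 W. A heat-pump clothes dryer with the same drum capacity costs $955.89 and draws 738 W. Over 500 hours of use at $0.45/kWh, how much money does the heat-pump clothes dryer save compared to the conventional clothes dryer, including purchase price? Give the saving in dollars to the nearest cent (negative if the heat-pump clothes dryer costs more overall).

-$42.89

conventional clothes dryer: $413.73 + (2957/1000) kW × 500 h × $0.45 = $413.73 + $665.325 = $1079.055
heat-pump clothes dryer: $955.89 + (738/1000) kW × 500 h × $0.45 = $955.89 + $166.05 = $1121.94
Saving = $1079.055 − $1121.94 = −$42.885 → -$42.89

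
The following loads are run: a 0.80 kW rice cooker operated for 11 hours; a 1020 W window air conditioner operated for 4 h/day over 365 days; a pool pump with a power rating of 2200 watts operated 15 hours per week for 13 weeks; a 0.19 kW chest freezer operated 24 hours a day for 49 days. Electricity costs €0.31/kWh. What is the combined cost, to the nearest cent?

€666.64

rice cooker: 0.8 kW × 11 h = 8.8 kWh
window air conditioner: Runtime = 4 h/day × 365 days = 1460 h
window air conditioner: 1.02 kW × 1460 h = 1489.2 kWh
pool pump: Runtime = 15 h/week × 13 weeks = 195 h
pool pump: 2.2 kW × 195 h = 429 kWh
chest freezer: Runtime = 24 h × 49 = 1176 h
chest freezer: 0.19 kW × 1176 h = 223.44 kWh
Total energy = 2150.44 kWh
Cost = 2150.44 × €0.31 = €666.64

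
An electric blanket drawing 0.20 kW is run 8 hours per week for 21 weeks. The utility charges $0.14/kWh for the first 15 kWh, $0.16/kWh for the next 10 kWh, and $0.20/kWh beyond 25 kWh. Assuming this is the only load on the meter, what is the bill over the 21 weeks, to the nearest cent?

Runtime = 8 h/week × 21 weeks = 168 h
Energy = 0.2 kW × 168 h = 33.6 kWh
Tier 1 (0–15 kWh): 15 × $0.14 = $2.1
Tier 2 (15–25 kWh): 10 × $0.16 = $1.6
Above 25 kWh: 8.6 × $0.20 = $1.72
Bill = $5.42

$5.42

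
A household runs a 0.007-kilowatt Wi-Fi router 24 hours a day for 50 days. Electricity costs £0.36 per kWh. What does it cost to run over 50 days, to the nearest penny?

Runtime = 24 h × 50 = 1200 h
Energy = 0.007 kW × 1200 h = 8.4 kWh
Cost = 8.4 kWh × £0.36/kWh = £3.02

£3.02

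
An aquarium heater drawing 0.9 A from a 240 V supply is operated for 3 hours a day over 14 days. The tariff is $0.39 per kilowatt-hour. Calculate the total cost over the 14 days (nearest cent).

Power = 0.9 A × 240 V = 216 W = 0.216 kW
Runtime = 3 h/day × 14 days = 42 h
Energy = 0.216 kW × 42 h = 9.072 kWh
Cost = 9.072 kWh × $0.39/kWh = $3.54

$3.54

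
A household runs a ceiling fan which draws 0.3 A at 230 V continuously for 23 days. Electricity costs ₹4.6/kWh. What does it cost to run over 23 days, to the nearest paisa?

₹175.20

Power = 0.3 A × 230 V = 69 W = 0.069 kW
Runtime = 24 h × 23 = 552 h
Energy = 0.069 kW × 552 h = 38.088 kWh
Cost = 38.088 kWh × ₹4.6/kWh = ₹175.20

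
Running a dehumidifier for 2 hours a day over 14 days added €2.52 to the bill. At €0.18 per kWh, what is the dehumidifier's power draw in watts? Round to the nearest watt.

500 W

Energy = €2.52 ÷ €0.18/kWh = 14 kWh
Runtime = 2 h/day × 14 days = 28 h
Power = 14 kWh ÷ 28 h = 0.5 kW = 500 W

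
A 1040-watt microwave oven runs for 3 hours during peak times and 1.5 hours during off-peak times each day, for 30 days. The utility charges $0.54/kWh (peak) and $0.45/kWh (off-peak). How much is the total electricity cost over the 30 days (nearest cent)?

Peak energy = 1.04 kW × 3 h × 30 = 93.6 kWh
Off-peak energy = 1.04 kW × 1.5 h × 30 = 46.8 kWh
Cost = 93.6 × $0.54 + 46.8 × $0.45 = $50.544 + $21.06 = $71.60

$71.60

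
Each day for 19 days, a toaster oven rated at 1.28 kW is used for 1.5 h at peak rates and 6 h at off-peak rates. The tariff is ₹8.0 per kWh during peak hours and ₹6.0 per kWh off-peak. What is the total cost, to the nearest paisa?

Peak energy = 1.28 kW × 1.5 h × 19 = 36.48 kWh
Off-peak energy = 1.28 kW × 6 h × 19 = 145.92 kWh
Cost = 36.48 × ₹8.0 + 145.92 × ₹6.0 = ₹291.84 + ₹875.52 = ₹1167.36

₹1167.36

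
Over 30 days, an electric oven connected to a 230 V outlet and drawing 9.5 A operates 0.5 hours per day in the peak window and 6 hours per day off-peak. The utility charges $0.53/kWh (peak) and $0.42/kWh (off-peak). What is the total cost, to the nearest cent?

$182.56

Power = 9.5 A × 230 V = 2185 W = 2.185 kW
Peak energy = 2.185 kW × 0.5 h × 30 = 32.775 kWh
Off-peak energy = 2.185 kW × 6 h × 30 = 393.3 kWh
Cost = 32.775 × $0.53 + 393.3 × $0.42 = $17.37075 + $165.186 = $182.56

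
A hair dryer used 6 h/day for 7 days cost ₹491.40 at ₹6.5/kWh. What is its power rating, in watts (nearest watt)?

Energy = ₹491.40 ÷ ₹6.5/kWh = 75.6 kWh
Runtime = 6 h/day × 7 days = 42 h
Power = 75.6 kWh ÷ 42 h = 1.8 kW = 1800 W

1800 W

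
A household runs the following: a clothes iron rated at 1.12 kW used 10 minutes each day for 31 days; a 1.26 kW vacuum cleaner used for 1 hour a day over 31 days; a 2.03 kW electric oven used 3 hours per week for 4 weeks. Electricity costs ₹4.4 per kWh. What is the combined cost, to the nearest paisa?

clothes iron: Runtime = 10 min × 31 = 310 min = 5.166666… h
clothes iron: 1.12 kW × 5.166666… h = 5.786666… kWh
vacuum cleaner: Runtime = 1 h/day × 31 days = 31 h
vacuum cleaner: 1.26 kW × 31 h = 39.06 kWh
electric oven: Runtime = 3 h/week × 4 weeks = 12 h
electric oven: 2.03 kW × 12 h = 24.36 kWh
Total energy = 69.206666… kWh
Cost = 69.206666… × ₹4.4 = ₹304.51

₹304.51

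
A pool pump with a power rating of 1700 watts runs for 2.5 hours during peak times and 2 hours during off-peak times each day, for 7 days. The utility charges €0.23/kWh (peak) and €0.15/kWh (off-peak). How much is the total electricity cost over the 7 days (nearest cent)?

€10.41

Peak energy = 1.7 kW × 2.5 h × 7 = 29.75 kWh
Off-peak energy = 1.7 kW × 2 h × 7 = 23.8 kWh
Cost = 29.75 × €0.23 + 23.8 × €0.15 = €6.8425 + €3.57 = €10.41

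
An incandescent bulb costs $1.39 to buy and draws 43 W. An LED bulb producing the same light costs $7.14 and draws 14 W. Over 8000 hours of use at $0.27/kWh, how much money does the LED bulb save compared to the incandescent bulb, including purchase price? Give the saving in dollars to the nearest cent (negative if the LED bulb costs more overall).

$56.89

incandescent bulb: $1.39 + (43/1000) kW × 8000 h × $0.27 = $1.39 + $92.88 = $94.27
LED bulb: $7.14 + (14/1000) kW × 8000 h × $0.27 = $7.14 + $30.24 = $37.38
Saving = $94.27 − $37.38 = $56.89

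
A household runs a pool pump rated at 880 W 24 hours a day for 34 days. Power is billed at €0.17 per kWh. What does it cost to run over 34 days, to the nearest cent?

Runtime = 24 h × 34 = 816 h
Energy = 0.88 kW × 816 h = 718.08 kWh
Cost = 718.08 kWh × €0.17/kWh = €122.07

€122.07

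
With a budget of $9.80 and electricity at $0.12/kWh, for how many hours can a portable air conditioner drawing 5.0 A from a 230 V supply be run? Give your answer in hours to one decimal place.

Power = 5.0 A × 230 V = 1150 W = 1.15 kW
Energy available = $9.80 ÷ $0.12/kWh = 81.6667 kWh
Hours = 81.6667 kWh ÷ 1.15 kW = 71.0 h

71.0 h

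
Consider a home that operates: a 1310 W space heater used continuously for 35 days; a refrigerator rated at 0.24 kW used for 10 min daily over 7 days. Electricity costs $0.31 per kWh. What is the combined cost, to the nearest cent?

space heater: Runtime = 24 h × 35 = 840 h
space heater: 1.31 kW × 840 h = 1100.4 kWh
refrigerator: Runtime = 10 min × 7 = 70 min = 1.166666… h
refrigerator: 0.24 kW × 1.166666… h = 0.28 kWh
Total energy = 1100.68 kWh
Cost = 1100.68 × $0.31 = $341.21

$341.21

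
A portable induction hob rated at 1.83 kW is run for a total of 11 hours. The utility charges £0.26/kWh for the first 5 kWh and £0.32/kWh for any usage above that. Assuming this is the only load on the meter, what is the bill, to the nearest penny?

£6.14

Energy = 1.83 kW × 11 h = 20.13 kWh
Tier 1 (0–5 kWh): 5 × £0.26 = £1.3
Above 5 kWh: 15.13 × £0.32 = £4.8416
Bill = £6.14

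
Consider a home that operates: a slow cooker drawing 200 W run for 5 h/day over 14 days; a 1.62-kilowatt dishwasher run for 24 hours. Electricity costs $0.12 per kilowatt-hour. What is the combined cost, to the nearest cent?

slow cooker: Runtime = 5 h/day × 14 days = 70 h
slow cooker: 0.2 kW × 70 h = 14 kWh
dishwasher: 1.62 kW × 24 h = 38.88 kWh
Total energy = 52.88 kWh
Cost = 52.88 × $0.12 = $6.35

$6.35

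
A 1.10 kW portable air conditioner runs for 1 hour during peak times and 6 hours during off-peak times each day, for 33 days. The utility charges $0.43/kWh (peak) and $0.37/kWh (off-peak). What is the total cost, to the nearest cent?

$96.20

Peak energy = 1.1 kW × 1 h × 33 = 36.3 kWh
Off-peak energy = 1.1 kW × 6 h × 33 = 217.8 kWh
Cost = 36.3 × $0.43 + 217.8 × $0.37 = $15.609 + $80.586 = $96.20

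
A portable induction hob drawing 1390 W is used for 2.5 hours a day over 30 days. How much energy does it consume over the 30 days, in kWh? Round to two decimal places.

Runtime = 2.5 h/day × 30 days = 75 h
Energy = 1.39 kW × 75 h = 104.25 kWh

104.25 kWh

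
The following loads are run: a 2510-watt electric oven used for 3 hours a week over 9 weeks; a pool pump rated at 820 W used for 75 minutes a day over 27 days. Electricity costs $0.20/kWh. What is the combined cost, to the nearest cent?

electric oven: Runtime = 3 h/week × 9 weeks = 27 h
electric oven: 2.51 kW × 27 h = 67.77 kWh
pool pump: Runtime = 75 min × 27 = 2025 min = 33.75 h
pool pump: 0.82 kW × 33.75 h = 27.675 kWh
Total energy = 95.445 kWh
Cost = 95.445 × $0.20 = $19.09

$19.09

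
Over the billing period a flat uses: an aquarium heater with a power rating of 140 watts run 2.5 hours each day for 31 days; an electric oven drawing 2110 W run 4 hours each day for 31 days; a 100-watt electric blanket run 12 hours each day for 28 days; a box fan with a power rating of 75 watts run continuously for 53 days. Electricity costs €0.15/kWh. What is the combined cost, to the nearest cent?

aquarium heater: Runtime = 2.5 h/day × 31 days = 77.5 h
aquarium heater: 0.14 kW × 77.5 h = 10.85 kWh
electric oven: Runtime = 4 h/day × 31 days = 124 h
electric oven: 2.11 kW × 124 h = 261.64 kWh
electric blanket: Runtime = 12 h/day × 28 days = 336 h
electric blanket: 0.1 kW × 336 h = 33.6 kWh
box fan: Runtime = 24 h × 53 = 1272 h
box fan: 0.075 kW × 1272 h = 95.4 kWh
Total energy = 401.49 kWh
Cost = 401.49 × €0.15 = €60.22

€60.22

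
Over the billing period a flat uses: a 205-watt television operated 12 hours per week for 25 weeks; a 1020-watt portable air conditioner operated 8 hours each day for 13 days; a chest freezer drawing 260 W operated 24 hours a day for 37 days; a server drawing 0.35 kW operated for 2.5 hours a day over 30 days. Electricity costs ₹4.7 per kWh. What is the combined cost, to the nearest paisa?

television: Runtime = 12 h/week × 25 weeks = 300 h
television: 0.205 kW × 300 h = 61.5 kWh
portable air conditioner: Runtime = 8 h/day × 13 days = 104 h
portable air conditioner: 1.02 kW × 104 h = 106.08 kWh
chest freezer: Runtime = 24 h × 37 = 888 h
chest freezer: 0.26 kW × 888 h = 230.88 kWh
server: Runtime = 2.5 h/day × 30 days = 75 h
server: 0.35 kW × 75 h = 26.25 kWh
Total energy = 424.71 kWh
Cost = 424.71 × ₹4.7 = ₹1996.14

₹1996.14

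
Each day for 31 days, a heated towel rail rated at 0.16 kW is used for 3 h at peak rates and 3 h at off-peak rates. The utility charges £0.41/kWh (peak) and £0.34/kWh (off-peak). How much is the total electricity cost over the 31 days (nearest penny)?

Peak energy = 0.16 kW × 3 h × 31 = 14.88 kWh
Off-peak energy = 0.16 kW × 3 h × 31 = 14.88 kWh
Cost = 14.88 × £0.41 + 14.88 × £0.34 = £6.1008 + £5.0592 = £11.16

£11.16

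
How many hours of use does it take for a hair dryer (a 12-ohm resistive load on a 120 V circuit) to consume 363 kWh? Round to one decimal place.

302.5 h

Power = V²/R = 120²/12 = 1200 W = 1.2 kW
Hours = 363 kWh ÷ 1.2 kW = 302.5 h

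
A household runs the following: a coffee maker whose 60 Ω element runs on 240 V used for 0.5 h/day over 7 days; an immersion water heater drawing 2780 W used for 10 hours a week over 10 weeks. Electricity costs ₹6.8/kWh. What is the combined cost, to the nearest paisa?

coffee maker: Power = V²/R = 240²/60 = 960 W = 0.96 kW
coffee maker: Runtime = 0.5 h/day × 7 days = 3.5 h
coffee maker: 0.96 kW × 3.5 h = 3.36 kWh
immersion water heater: Runtime = 10 h/week × 10 weeks = 100 h
immersion water heater: 2.78 kW × 100 h = 278 kWh
Total energy = 281.36 kWh
Cost = 281.36 × ₹6.8 = ₹1913.25

₹1913.25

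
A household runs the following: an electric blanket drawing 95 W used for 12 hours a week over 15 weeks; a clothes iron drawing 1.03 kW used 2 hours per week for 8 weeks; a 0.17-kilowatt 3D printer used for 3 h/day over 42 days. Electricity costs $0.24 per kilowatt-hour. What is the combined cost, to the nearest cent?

$13.20

electric blanket: Runtime = 12 h/week × 15 weeks = 180 h
electric blanket: 0.095 kW × 180 h = 17.1 kWh
clothes iron: Runtime = 2 h/week × 8 weeks = 16 h
clothes iron: 1.03 kW × 16 h = 16.48 kWh
3D printer: Runtime = 3 h/day × 42 days = 126 h
3D printer: 0.17 kW × 126 h = 21.42 kWh
Total energy = 55 kWh
Cost = 55 × $0.24 = $13.20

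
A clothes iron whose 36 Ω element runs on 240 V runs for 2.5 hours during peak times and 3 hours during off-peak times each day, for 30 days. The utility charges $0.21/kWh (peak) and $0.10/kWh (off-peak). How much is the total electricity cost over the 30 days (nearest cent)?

Power = V²/R = 240²/36 = 1600 W = 1.6 kW
Peak energy = 1.6 kW × 2.5 h × 30 = 120 kWh
Off-peak energy = 1.6 kW × 3 h × 30 = 144 kWh
Cost = 120 × $0.21 + 144 × $0.10 = $25.2 + $14.4 = $39.60

$39.60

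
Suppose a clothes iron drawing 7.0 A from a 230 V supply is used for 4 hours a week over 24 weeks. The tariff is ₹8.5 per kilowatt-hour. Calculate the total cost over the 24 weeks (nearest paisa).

₹1313.76

Power = 7.0 A × 230 V = 1610 W = 1.61 kW
Runtime = 4 h/week × 24 weeks = 96 h
Energy = 1.61 kW × 96 h = 154.56 kWh
Cost = 154.56 kWh × ₹8.5/kWh = ₹1313.76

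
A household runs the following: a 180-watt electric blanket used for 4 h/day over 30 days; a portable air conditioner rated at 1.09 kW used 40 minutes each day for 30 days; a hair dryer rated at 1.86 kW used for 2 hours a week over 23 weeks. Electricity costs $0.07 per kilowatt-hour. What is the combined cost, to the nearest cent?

$9.03

electric blanket: Runtime = 4 h/day × 30 days = 120 h
electric blanket: 0.18 kW × 120 h = 21.6 kWh
portable air conditioner: Runtime = 40 min × 30 = 1200 min = 20 h
portable air conditioner: 1.09 kW × 20 h = 21.8 kWh
hair dryer: Runtime = 2 h/week × 23 weeks = 46 h
hair dryer: 1.86 kW × 46 h = 85.56 kWh
Total energy = 128.96 kWh
Cost = 128.96 × $0.07 = $9.03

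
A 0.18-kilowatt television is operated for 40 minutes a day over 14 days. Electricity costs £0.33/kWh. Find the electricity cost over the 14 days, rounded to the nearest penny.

£0.55

Runtime = 40 min × 14 = 560 min = 9.333333… h
Energy = 0.18 kW × 9.333333… h = 1.68 kWh
Cost = 1.68 kWh × £0.33/kWh = £0.55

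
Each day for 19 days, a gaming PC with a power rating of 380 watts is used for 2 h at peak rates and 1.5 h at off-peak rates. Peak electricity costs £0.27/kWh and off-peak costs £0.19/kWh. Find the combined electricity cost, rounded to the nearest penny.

£5.96

Peak energy = 0.38 kW × 2 h × 19 = 14.44 kWh
Off-peak energy = 0.38 kW × 1.5 h × 19 = 10.83 kWh
Cost = 14.44 × £0.27 + 10.83 × £0.19 = £3.8988 + £2.0577 = £5.96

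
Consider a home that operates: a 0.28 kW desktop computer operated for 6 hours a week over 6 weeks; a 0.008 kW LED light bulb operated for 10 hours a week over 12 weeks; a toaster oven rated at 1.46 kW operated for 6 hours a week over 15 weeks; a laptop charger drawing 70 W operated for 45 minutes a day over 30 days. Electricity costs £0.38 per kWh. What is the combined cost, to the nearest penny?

desktop computer: Runtime = 6 h/week × 6 weeks = 36 h
desktop computer: 0.28 kW × 36 h = 10.08 kWh
LED light bulb: Runtime = 10 h/week × 12 weeks = 120 h
LED light bulb: 0.008 kW × 120 h = 0.96 kWh
toaster oven: Runtime = 6 h/week × 15 weeks = 90 h
toaster oven: 1.46 kW × 90 h = 131.4 kWh
laptop charger: Runtime = 45 min × 30 = 1350 min = 22.5 h
laptop charger: 0.07 kW × 22.5 h = 1.575 kWh
Total energy = 144.015 kWh
Cost = 144.015 × £0.38 = £54.73

£54.73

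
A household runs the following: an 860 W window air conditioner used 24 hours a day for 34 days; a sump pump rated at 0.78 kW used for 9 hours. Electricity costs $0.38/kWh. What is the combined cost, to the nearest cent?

window air conditioner: Runtime = 24 h × 34 = 816 h
window air conditioner: 0.86 kW × 816 h = 701.76 kWh
sump pump: 0.78 kW × 9 h = 7.02 kWh
Total energy = 708.78 kWh
Cost = 708.78 × $0.38 = $269.34

$269.34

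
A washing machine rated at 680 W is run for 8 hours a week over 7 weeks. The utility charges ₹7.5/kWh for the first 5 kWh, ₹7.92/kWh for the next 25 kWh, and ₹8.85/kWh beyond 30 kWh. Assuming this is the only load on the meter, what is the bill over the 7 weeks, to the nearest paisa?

₹307.01

Runtime = 8 h/week × 7 weeks = 56 h
Energy = 0.68 kW × 56 h = 38.08 kWh
Tier 1 (0–5 kWh): 5 × ₹7.5 = ₹37.5
Tier 2 (5–30 kWh): 25 × ₹7.92 = ₹198
Above 30 kWh: 8.08 × ₹8.85 = ₹71.508
Bill = ₹307.01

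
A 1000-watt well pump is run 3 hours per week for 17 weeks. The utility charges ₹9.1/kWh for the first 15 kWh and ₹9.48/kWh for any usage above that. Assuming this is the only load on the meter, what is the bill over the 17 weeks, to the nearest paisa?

₹477.78

Runtime = 3 h/week × 17 weeks = 51 h
Energy = 1 kW × 51 h = 51 kWh
Tier 1 (0–15 kWh): 15 × ₹9.1 = ₹136.5
Above 15 kWh: 36 × ₹9.48 = ₹341.28
Bill = ₹477.78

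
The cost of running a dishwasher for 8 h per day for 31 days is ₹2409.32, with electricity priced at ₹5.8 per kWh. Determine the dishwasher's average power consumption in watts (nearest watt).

Energy = ₹2409.32 ÷ ₹5.8/kWh = 415.4 kWh
Runtime = 8 h/day × 31 days = 248 h
Power = 415.4 kWh ÷ 248 h = 1.675 kW = 1675 W

1675 W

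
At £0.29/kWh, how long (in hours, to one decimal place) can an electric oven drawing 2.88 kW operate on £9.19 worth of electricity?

Energy available = £9.19 ÷ £0.29/kWh = 31.6897 kWh
Hours = 31.6897 kWh ÷ 2.88 kW = 11.0 h

11.0 h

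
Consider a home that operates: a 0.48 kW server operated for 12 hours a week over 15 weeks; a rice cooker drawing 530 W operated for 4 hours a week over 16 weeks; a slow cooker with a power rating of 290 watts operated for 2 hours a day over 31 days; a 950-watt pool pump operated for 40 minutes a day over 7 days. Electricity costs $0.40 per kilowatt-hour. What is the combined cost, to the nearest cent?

server: Runtime = 12 h/week × 15 weeks = 180 h
server: 0.48 kW × 180 h = 86.4 kWh
rice cooker: Runtime = 4 h/week × 16 weeks = 64 h
rice cooker: 0.53 kW × 64 h = 33.92 kWh
slow cooker: Runtime = 2 h/day × 31 days = 62 h
slow cooker: 0.29 kW × 62 h = 17.98 kWh
pool pump: Runtime = 40 min × 7 = 280 min = 4.666666… h
pool pump: 0.95 kW × 4.666666… h = 4.433333… kWh
Total energy = 142.733333… kWh
Cost = 142.733333… × $0.40 = $57.09

$57.09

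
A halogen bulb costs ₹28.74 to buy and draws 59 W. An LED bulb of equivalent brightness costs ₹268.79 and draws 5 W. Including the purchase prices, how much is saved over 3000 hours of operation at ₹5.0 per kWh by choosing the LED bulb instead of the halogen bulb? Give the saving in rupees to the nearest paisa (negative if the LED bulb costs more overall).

halogen bulb: ₹28.74 + (59/1000) kW × 3000 h × ₹5.0 = ₹28.74 + ₹885 = ₹913.74
LED bulb: ₹268.79 + (5/1000) kW × 3000 h × ₹5.0 = ₹268.79 + ₹75 = ₹343.79
Saving = ₹913.74 − ₹343.79 = ₹569.95

₹569.95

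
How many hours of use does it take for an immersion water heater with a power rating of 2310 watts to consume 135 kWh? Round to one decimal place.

Hours = 135 kWh ÷ 2.31 kW = 58.4 h

58.4 h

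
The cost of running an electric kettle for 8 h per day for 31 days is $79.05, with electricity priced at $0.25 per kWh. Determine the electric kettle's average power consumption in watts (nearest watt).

Energy = $79.05 ÷ $0.25/kWh = 316.2 kWh
Runtime = 8 h/day × 31 days = 248 h
Power = 316.2 kWh ÷ 248 h = 1.275 kW = 1275 W

1275 W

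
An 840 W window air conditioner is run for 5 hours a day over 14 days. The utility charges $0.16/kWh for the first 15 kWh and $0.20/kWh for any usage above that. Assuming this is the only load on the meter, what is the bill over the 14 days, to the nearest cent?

$11.16

Runtime = 5 h/day × 14 days = 70 h
Energy = 0.84 kW × 70 h = 58.8 kWh
Tier 1 (0–15 kWh): 15 × $0.16 = $2.4
Above 15 kWh: 43.8 × $0.20 = $8.76
Bill = $11.16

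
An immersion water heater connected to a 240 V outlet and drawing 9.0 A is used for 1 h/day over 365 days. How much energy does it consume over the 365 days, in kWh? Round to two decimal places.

Power = 9.0 A × 240 V = 2160 W = 2.16 kW
Runtime = 1 h/day × 365 days = 365 h
Energy = 2.16 kW × 365 h = 788.4 kWh

788.40 kWh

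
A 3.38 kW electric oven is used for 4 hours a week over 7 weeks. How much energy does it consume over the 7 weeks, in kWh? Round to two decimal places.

Runtime = 4 h/week × 7 weeks = 28 h
Energy = 3.38 kW × 28 h = 94.64 kWh

94.64 kWh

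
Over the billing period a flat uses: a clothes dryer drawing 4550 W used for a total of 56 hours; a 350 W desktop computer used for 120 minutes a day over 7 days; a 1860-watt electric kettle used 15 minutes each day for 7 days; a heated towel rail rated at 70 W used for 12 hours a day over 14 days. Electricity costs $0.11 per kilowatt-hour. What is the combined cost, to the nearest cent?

clothes dryer: 4.55 kW × 56 h = 254.8 kWh
desktop computer: Runtime = 120 min × 7 = 840 min = 14 h
desktop computer: 0.35 kW × 14 h = 4.9 kWh
electric kettle: Runtime = 15 min × 7 = 105 min = 1.75 h
electric kettle: 1.86 kW × 1.75 h = 3.255 kWh
heated towel rail: Runtime = 12 h/day × 14 days = 168 h
heated towel rail: 0.07 kW × 168 h = 11.76 kWh
Total energy = 274.715 kWh
Cost = 274.715 × $0.11 = $30.22

$30.22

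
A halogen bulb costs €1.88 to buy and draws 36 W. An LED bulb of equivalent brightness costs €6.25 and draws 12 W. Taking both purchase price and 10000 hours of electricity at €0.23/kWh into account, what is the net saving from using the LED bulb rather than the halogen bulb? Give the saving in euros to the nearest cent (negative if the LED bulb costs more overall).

halogen bulb: €1.88 + (36/1000) kW × 10000 h × €0.23 = €1.88 + €82.8 = €84.68
LED bulb: €6.25 + (12/1000) kW × 10000 h × €0.23 = €6.25 + €27.6 = €33.85
Saving = €84.68 − €33.85 = €50.83

€50.83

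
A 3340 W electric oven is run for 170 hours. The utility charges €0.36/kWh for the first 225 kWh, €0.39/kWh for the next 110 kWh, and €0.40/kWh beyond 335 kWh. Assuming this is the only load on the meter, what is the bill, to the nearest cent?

Energy = 3.34 kW × 170 h = 567.8 kWh
Tier 1 (0–225 kWh): 225 × €0.36 = €81
Tier 2 (225–335 kWh): 110 × €0.39 = €42.9
Above 335 kWh: 232.8 × €0.40 = €93.12
Bill = €217.02

€217.02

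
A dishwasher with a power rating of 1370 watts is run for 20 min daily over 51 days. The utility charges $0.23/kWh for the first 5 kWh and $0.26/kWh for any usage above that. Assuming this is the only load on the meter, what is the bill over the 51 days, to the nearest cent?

Runtime = 20 min × 51 = 1020 min = 17 h
Energy = 1.37 kW × 17 h = 23.29 kWh
Tier 1 (0–5 kWh): 5 × $0.23 = $1.15
Above 5 kWh: 18.29 × $0.26 = $4.7554
Bill = $5.91

$5.91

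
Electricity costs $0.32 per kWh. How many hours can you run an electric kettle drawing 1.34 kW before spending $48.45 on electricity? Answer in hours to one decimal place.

Energy available = $48.45 ÷ $0.32/kWh = 151.4063 kWh
Hours = 151.4063 kWh ÷ 1.34 kW = 113.0 h

113.0 h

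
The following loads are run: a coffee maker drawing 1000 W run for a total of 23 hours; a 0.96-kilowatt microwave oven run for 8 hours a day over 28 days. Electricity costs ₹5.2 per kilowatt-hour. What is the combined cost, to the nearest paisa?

coffee maker: 1 kW × 23 h = 23 kWh
microwave oven: Runtime = 8 h/day × 28 days = 224 h
microwave oven: 0.96 kW × 224 h = 215.04 kWh
Total energy = 238.04 kWh
Cost = 238.04 × ₹5.2 = ₹1237.81

₹1237.81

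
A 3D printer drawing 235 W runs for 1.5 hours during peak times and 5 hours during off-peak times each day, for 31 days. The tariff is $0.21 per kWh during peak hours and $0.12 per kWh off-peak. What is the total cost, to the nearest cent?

$6.67

Peak energy = 0.235 kW × 1.5 h × 31 = 10.9275 kWh
Off-peak energy = 0.235 kW × 5 h × 31 = 36.425 kWh
Cost = 10.9275 × $0.21 + 36.425 × $0.12 = $2.294775 + $4.371 = $6.67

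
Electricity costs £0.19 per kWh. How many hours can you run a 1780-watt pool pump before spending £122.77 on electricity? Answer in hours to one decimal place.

363.0 h

Energy available = £122.77 ÷ £0.19/kWh = 646.1579 kWh
Hours = 646.1579 kWh ÷ 1.78 kW = 363.0 h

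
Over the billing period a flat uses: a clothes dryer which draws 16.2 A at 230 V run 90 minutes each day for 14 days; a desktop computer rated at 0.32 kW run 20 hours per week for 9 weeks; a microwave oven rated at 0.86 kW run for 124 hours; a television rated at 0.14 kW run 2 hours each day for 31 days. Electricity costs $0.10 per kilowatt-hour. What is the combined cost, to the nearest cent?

$25.12

clothes dryer: Power = 16.2 A × 230 V = 3726 W = 3.726 kW
clothes dryer: Runtime = 90 min × 14 = 1260 min = 21 h
clothes dryer: 3.726 kW × 21 h = 78.246 kWh
desktop computer: Runtime = 20 h/week × 9 weeks = 180 h
desktop computer: 0.32 kW × 180 h = 57.6 kWh
microwave oven: 0.86 kW × 124 h = 106.64 kWh
television: Runtime = 2 h/day × 31 days = 62 h
television: 0.14 kW × 62 h = 8.68 kWh
Total energy = 251.166 kWh
Cost = 251.166 × $0.10 = $25.12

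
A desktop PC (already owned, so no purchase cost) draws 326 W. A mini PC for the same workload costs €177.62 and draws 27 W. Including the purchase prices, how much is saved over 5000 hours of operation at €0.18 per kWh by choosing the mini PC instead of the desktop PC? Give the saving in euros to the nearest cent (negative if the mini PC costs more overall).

desktop PC: €0.00 + (326/1000) kW × 5000 h × €0.18 = €0.00 + €293.4 = €293.4
mini PC: €177.62 + (27/1000) kW × 5000 h × €0.18 = €177.62 + €24.3 = €201.92
Saving = €293.4 − €201.92 = €91.48

€91.48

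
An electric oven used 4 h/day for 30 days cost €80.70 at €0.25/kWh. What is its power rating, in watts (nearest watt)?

2690 W

Energy = €80.70 ÷ €0.25/kWh = 322.8 kWh
Runtime = 4 h/day × 30 days = 120 h
Power = 322.8 kWh ÷ 120 h = 2.69 kW = 2690 W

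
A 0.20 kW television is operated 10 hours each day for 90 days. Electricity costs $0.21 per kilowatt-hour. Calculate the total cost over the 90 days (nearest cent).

Runtime = 10 h/day × 90 days = 900 h
Energy = 0.2 kW × 900 h = 180 kWh
Cost = 180 kWh × $0.21/kWh = $37.80

$37.80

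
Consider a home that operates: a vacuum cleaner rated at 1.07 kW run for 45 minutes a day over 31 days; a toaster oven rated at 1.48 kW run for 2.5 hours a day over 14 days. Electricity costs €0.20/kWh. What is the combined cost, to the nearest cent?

vacuum cleaner: Runtime = 45 min × 31 = 1395 min = 23.25 h
vacuum cleaner: 1.07 kW × 23.25 h = 24.8775 kWh
toaster oven: Runtime = 2.5 h/day × 14 days = 35 h
toaster oven: 1.48 kW × 35 h = 51.8 kWh
Total energy = 76.6775 kWh
Cost = 76.6775 × €0.20 = €15.34

€15.34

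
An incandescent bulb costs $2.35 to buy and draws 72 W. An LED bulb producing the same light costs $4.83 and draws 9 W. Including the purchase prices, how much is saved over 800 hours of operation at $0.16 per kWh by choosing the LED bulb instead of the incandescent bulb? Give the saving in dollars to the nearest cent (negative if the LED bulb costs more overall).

$5.58

incandescent bulb: $2.35 + (72/1000) kW × 800 h × $0.16 = $2.35 + $9.216 = $11.566
LED bulb: $4.83 + (9/1000) kW × 800 h × $0.16 = $4.83 + $1.152 = $5.982
Saving = $11.566 − $5.982 = $5.584 → $5.58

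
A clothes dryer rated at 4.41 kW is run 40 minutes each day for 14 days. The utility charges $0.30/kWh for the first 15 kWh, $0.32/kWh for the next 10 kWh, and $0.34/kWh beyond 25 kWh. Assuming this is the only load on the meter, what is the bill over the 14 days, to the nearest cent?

Runtime = 40 min × 14 = 560 min = 9.333333… h
Energy = 4.41 kW × 9.333333… h = 41.16 kWh
Tier 1 (0–15 kWh): 15 × $0.30 = $4.5
Tier 2 (15–25 kWh): 10 × $0.32 = $3.2
Above 25 kWh: 16.16 × $0.34 = $5.4944
Bill = $13.19

$13.19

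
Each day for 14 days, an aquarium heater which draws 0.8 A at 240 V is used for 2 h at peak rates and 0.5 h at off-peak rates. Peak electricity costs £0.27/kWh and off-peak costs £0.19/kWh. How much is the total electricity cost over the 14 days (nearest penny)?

£1.71

Power = 0.8 A × 240 V = 192 W = 0.192 kW
Peak energy = 0.192 kW × 2 h × 14 = 5.376 kWh
Off-peak energy = 0.192 kW × 0.5 h × 14 = 1.344 kWh
Cost = 5.376 × £0.27 + 1.344 × £0.19 = £1.45152 + £0.25536 = £1.71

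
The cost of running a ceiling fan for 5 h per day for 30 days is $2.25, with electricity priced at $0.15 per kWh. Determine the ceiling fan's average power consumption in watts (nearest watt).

100 W

Energy = $2.25 ÷ $0.15/kWh = 15 kWh
Runtime = 5 h/day × 30 days = 150 h
Power = 15 kWh ÷ 150 h = 0.1 kW = 100 W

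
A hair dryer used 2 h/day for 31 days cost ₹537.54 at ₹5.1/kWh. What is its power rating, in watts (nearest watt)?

Energy = ₹537.54 ÷ ₹5.1/kWh = 105.4 kWh
Runtime = 2 h/day × 31 days = 62 h
Power = 105.4 kWh ÷ 62 h = 1.7 kW = 1700 W

1700 W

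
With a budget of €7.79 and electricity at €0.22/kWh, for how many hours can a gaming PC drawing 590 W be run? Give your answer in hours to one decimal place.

Energy available = €7.79 ÷ €0.22/kWh = 35.4091 kWh
Hours = 35.4091 kWh ÷ 0.59 kW = 60.0 h

60.0 h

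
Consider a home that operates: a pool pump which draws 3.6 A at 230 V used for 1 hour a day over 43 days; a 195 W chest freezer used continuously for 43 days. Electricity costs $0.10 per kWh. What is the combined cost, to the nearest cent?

pool pump: Power = 3.6 A × 230 V = 828 W = 0.828 kW
pool pump: Runtime = 1 h/day × 43 days = 43 h
pool pump: 0.828 kW × 43 h = 35.604 kWh
chest freezer: Runtime = 24 h × 43 = 1032 h
chest freezer: 0.195 kW × 1032 h = 201.24 kWh
Total energy = 236.844 kWh
Cost = 236.844 × $0.10 = $23.68

$23.68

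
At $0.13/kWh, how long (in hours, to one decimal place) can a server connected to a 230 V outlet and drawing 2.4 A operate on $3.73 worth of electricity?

52.0 h

Power = 2.4 A × 230 V = 552 W = 0.552 kW
Energy available = $3.73 ÷ $0.13/kWh = 28.6923 kWh
Hours = 28.6923 kWh ÷ 0.552 kW = 52.0 h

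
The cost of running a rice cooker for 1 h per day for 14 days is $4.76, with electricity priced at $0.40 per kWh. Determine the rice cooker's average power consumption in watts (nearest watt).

Energy = $4.76 ÷ $0.40/kWh = 11.9 kWh
Runtime = 1 h/day × 14 days = 14 h
Power = 11.9 kWh ÷ 14 h = 0.85 kW = 850 W

850 W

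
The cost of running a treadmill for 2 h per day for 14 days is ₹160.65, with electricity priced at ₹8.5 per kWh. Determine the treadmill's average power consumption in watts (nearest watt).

675 W

Energy = ₹160.65 ÷ ₹8.5/kWh = 18.9 kWh
Runtime = 2 h/day × 14 days = 28 h
Power = 18.9 kWh ÷ 28 h = 0.675 kW = 675 W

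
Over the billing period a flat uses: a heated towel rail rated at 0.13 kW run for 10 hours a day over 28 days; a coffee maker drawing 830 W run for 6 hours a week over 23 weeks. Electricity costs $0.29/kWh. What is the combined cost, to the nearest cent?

$43.77

heated towel rail: Runtime = 10 h/day × 28 days = 280 h
heated towel rail: 0.13 kW × 280 h = 36.4 kWh
coffee maker: Runtime = 6 h/week × 23 weeks = 138 h
coffee maker: 0.83 kW × 138 h = 114.54 kWh
Total energy = 150.94 kWh
Cost = 150.94 × $0.29 = $43.77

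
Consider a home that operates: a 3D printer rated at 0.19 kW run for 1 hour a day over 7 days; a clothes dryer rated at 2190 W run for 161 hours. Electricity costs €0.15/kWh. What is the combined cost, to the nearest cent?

3D printer: Runtime = 1 h/day × 7 days = 7 h
3D printer: 0.19 kW × 7 h = 1.33 kWh
clothes dryer: 2.19 kW × 161 h = 352.59 kWh
Total energy = 353.92 kWh
Cost = 353.92 × €0.15 = €53.09

€53.09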